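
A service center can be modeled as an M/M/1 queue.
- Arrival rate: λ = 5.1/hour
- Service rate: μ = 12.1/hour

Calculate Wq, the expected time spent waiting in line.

First, compute utilization: ρ = λ/μ = 5.1/12.1 = 0.4215
For M/M/1: Wq = λ/(μ(μ-λ))
Wq = 5.1/(12.1 × (12.1-5.1))
Wq = 5.1/(12.1 × 7.00)
Wq = 0.06021 hours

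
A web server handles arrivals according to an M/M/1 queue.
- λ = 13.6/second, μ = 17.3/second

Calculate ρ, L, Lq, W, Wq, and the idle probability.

Step 1: ρ = λ/μ = 13.6/17.3 = 0.7861
Step 2: L = λ/(μ-λ) = 13.6/3.70 = 3.6757
Step 3: Lq = λ²/(μ(μ-λ)) = 184.96/(17.3×3.70) = 2.8895
Step 4: W = 1/(μ-λ) = 1/3.70 = 0.27027
Step 5: Wq = λ/(μ(μ-λ)) = 13.6/(17.3×3.70) = 0.2125
Step 6: P(0) = 1-ρ = 0.2139
Verify: L = λW = 13.6×0.27027 = 3.6757 ✔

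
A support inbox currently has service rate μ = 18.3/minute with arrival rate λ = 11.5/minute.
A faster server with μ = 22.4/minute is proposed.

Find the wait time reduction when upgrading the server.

System 1: ρ₁ = 11.5/18.3 = 0.6284, W₁ = 1/(18.3-11.5) = 0.147059
System 2: ρ₂ = 11.5/22.4 = 0.5134, W₂ = 1/(22.4-11.5) = 0.0917431
Improvement: (W₁-W₂)/W₁ = (0.147059-0.0917431)/0.147059 = 37.61%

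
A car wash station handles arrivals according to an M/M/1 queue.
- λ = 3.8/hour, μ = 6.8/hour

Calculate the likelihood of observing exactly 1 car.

ρ = λ/μ = 3.8/6.8 = 0.5588
P(n) = (1-ρ)ρⁿ
P(1) = (1-0.5588) × 0.5588^1
P(1) = 0.4412 × 0.5588
P(1) = 0.2465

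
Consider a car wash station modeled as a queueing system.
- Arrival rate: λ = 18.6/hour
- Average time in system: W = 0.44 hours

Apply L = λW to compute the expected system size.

Little's Law: L = λW
L = 18.6 × 0.44 = 8.1840 cars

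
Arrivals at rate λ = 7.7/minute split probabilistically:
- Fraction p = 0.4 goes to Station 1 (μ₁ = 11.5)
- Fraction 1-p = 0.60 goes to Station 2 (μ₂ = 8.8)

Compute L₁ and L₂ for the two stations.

Effective rates: λ₁ = 7.7×0.4 = 3.08, λ₂ = 7.7×0.60 = 4.62
Station 1: ρ₁ = 3.08/11.5 = 0.26783, L₁ = ρ₁/(1-ρ₁) = 0.26783/(1-0.26783) = 0.3658
Station 2: ρ₂ = 4.62/8.8 = 0.5250, L₂ = ρ₂/(1-ρ₂) = 0.5250/(1-0.5250) = 1.1053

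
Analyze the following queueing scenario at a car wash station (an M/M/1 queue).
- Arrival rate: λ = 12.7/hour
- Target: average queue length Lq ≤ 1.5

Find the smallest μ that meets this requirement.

For M/M/1: Lq = λ²/(μ(μ-λ))
Need Lq ≤ 1.5, i.e. μ(μ-λ) ≥ λ²/1.5
μ² - 12.7μ - 161.29/1.5 ≥ 0  →  μ² - 12.7μ - 107.52667 ≥ 0
Quadratic formula (positive root): μ = [λ + √(λ² + 4×107.52667)]/2
Discriminant: 161.29 + 4×107.52667 = 591.3967, √591.3967 = 24.3186
μ ≥ (12.7 + 24.3186)/2 = 18.5093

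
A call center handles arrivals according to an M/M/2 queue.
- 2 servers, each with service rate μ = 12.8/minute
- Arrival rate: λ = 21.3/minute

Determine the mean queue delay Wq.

Traffic intensity: ρ = λ/(cμ) = 21.3/(2×12.8) = 0.8320
Since ρ = 0.8320 < 1, system is stable.
Offered load a = λ/μ = cρ = 21.3/12.8 = 1.6641
P₀ = [ Σₙ₌₀^1 aⁿ/n! + a^2/(2!(1-ρ)) ]⁻¹
Σ = a^0/0! + a^1/1! = 1.0000 + 1.6641 = 2.6641
a^2/(2!(1-ρ)) = 2.76910/(2 × 0.167969) = 8.2429
P₀ = 1/(2.6641 + 8.2429) = 0.09168
Lq = P₀·a^2·ρ / (2!(1-ρ)²) = 0.0916844 × 2.76910 × 0.832031 / (2 × 0.0282135) = 3.7436
Wq = Lq/λ = 3.7436/21.3 = 0.1758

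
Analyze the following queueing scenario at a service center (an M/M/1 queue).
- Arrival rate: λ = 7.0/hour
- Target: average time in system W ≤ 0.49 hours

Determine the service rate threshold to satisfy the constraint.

For M/M/1: W = 1/(μ-λ)
Need W ≤ 0.49, so 1/(μ-λ) ≤ 0.49
μ - λ ≥ 1/0.49 = 2.0408
μ ≥ 7.0 + 2.0408 = 9.0408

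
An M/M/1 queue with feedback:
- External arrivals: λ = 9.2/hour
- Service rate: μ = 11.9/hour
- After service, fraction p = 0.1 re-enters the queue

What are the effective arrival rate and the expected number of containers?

Effective arrival rate: λ_eff = λ/(1-p) = 9.2/(1-0.1) = 9.2/0.90 = 10.2222
ρ = λ_eff/μ = 10.2222/11.9 = 0.85901
L = ρ/(1-ρ) = 0.85901/(1-0.85901) = 6.0927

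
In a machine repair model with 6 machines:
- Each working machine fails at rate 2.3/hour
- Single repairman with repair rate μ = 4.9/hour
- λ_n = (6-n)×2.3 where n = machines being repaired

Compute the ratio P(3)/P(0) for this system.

P(3)/P(0) = ∏_{i=0}^{3-1} λ_i/μ_{i+1}
= (6-0)×2.3/4.9 × (6-1)×2.3/4.9 × (6-2)×2.3/4.9
= 12.4101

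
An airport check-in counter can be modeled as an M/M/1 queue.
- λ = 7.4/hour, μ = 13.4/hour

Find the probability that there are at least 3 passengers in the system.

ρ = λ/μ = 7.4/13.4 = 0.5522
P(N ≥ n) = ρⁿ
P(N ≥ 3) = 0.5522^3
P(N ≥ 3) = 0.1684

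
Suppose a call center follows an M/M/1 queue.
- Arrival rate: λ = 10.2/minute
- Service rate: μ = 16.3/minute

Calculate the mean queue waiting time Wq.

First, compute utilization: ρ = λ/μ = 10.2/16.3 = 0.6258
For M/M/1: Wq = λ/(μ(μ-λ))
Wq = 10.2/(16.3 × (16.3-10.2))
Wq = 10.2/(16.3 × 6.10)
Wq = 0.1026 minutes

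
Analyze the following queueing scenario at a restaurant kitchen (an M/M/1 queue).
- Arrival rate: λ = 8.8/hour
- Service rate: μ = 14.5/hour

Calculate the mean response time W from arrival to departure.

First, compute utilization: ρ = λ/μ = 8.8/14.5 = 0.6069
For M/M/1: W = 1/(μ-λ)
W = 1/(14.5-8.8) = 1/5.70
W = 0.1754 hours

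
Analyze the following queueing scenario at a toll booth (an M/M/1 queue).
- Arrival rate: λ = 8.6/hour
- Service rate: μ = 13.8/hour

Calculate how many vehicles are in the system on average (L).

ρ = λ/μ = 8.6/13.8 = 0.6232
For M/M/1: L = λ/(μ-λ)
L = 8.6/(13.8-8.6) = 8.6/5.20
L = 1.6538 vehicles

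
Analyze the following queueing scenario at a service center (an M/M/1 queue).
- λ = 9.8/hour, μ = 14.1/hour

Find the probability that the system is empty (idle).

ρ = λ/μ = 9.8/14.1 = 0.6950
P(0) = 1 - ρ = 1 - 0.6950 = 0.3050
The server is idle 30.50% of the time.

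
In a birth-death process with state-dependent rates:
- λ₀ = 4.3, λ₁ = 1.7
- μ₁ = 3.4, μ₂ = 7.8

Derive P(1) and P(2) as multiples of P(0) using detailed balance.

Balance equations:
State 0: λ₀P₀ = μ₁P₁ → P₁ = (λ₀/μ₁)P₀ = (4.3/3.4)P₀ = 1.2647P₀
State 1: P₂ = (λ₀λ₁)/(μ₁μ₂)P₀ = (4.3×1.7)/(3.4×7.8)P₀ = 0.2756P₀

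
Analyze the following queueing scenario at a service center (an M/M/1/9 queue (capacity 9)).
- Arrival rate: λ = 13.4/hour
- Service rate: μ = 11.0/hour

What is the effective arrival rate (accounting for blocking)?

ρ = λ/μ = 13.4/11.0 = 1.21818
P₀ = (1-ρ)/(1-ρ^(K+1)) = (1-1.21818)/(1-1.21818^10) = -0.2182/-6.1964 = 0.03521
P_K = P₀×ρ^K = 0.03521 × 1.21818^9 = 0.03521 × 5.9075 = 0.2080
λ_eff = λ(1-P_K) = 13.4 × (1 - 0.20801) = 13.4 × 0.79199 = 10.6127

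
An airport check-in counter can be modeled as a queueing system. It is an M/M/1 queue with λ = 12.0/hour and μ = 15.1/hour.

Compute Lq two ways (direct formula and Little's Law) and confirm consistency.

Method 1 (direct): Lq = λ²/(μ(μ-λ)) = 144.00/(15.1 × 3.10) = 3.0763

Method 2 (Little's Law):
W = 1/(μ-λ) = 1/3.10 = 0.322581
Wq = W - 1/μ = 0.322581 - 0.0662252 = 0.25636
Lq = λWq = 12.0 × 0.25636 = 3.0763 ✔ (matches Method 1)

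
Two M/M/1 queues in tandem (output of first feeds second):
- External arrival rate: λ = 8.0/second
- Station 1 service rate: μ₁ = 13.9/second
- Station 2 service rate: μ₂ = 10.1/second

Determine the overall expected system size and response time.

By Jackson's theorem, each station behaves as independent M/M/1.
Station 1: ρ₁ = 8.0/13.9 = 0.5755, L₁ = ρ₁/(1-ρ₁) = λ/(μ₁-λ) = 8.0/5.90 = 1.355932
Station 2: ρ₂ = 8.0/10.1 = 0.7921, L₂ = ρ₂/(1-ρ₂) = λ/(μ₂-λ) = 8.0/2.10 = 3.809524
Total: L = L₁ + L₂ = 1.355932 + 3.809524 = 5.1655
W = L/λ = 5.1655/8.0 = 0.6457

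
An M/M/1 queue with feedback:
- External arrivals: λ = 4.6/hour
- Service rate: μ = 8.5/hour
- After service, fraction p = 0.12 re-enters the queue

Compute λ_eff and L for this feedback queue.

Effective arrival rate: λ_eff = λ/(1-p) = 4.6/(1-0.12) = 4.6/0.88 = 5.22727
ρ = λ_eff/μ = 5.22727/8.5 = 0.61497
L = ρ/(1-ρ) = 0.61497/(1-0.61497) = 1.5972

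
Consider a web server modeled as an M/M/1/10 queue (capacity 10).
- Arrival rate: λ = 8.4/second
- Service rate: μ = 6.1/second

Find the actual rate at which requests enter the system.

ρ = λ/μ = 8.4/6.1 = 1.37705
P₀ = (1-ρ)/(1-ρ^(K+1)) = (1-1.37705)/(1-1.37705^11) = -0.3771/-32.7634 = 0.01151
P_K = P₀×ρ^K = 0.01151 × 1.37705^10 = 0.01151 × 24.5187 = 0.2822
λ_eff = λ(1-P_K) = 8.4 × (1 - 0.28217) = 8.4 × 0.71783 = 6.0298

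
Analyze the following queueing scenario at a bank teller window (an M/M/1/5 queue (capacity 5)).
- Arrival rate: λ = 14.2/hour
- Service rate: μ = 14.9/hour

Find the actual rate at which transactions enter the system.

ρ = λ/μ = 14.2/14.9 = 0.95302
P₀ = (1-ρ)/(1-ρ^(K+1)) = (1-0.95302)/(1-0.95302^6) = 0.04698/0.2508 = 0.1873
P_K = P₀×ρ^K = 0.1873 × 0.95302^5 = 0.1873 × 0.7862 = 0.1473
λ_eff = λ(1-P_K) = 14.2 × (1 - 0.14728) = 14.2 × 0.85272 = 12.1086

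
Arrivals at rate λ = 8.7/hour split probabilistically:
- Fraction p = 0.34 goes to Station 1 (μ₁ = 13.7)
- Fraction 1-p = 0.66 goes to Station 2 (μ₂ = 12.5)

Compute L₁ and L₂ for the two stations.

Effective rates: λ₁ = 8.7×0.34 = 2.958, λ₂ = 8.7×0.66 = 5.742
Station 1: ρ₁ = 2.958/13.7 = 0.21591, L₁ = ρ₁/(1-ρ₁) = 0.21591/(1-0.21591) = 0.2754
Station 2: ρ₂ = 5.742/12.5 = 0.45936, L₂ = ρ₂/(1-ρ₂) = 0.45936/(1-0.45936) = 0.8497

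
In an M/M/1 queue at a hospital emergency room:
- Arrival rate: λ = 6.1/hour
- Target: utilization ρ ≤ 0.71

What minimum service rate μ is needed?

ρ = λ/μ, so μ = λ/ρ
μ ≥ 6.1/0.71 = 8.5915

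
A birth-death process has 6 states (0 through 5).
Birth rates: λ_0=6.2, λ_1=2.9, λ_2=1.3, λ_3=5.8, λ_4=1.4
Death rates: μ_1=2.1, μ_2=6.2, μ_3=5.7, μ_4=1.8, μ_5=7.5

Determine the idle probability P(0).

Ratios P(n)/P(0) = (λ₀···λₙ₋₁)/(μ₁···μₙ):
P(1)/P(0) = (6.2)/(2.1) = 2.95238
P(2)/P(0) = (6.2×2.9)/(2.1×6.2) = 1.38095
P(3)/P(0) = (6.2×2.9×1.3)/(2.1×6.2×5.7) = 0.314954
P(4)/P(0) = (6.2×2.9×1.3×5.8)/(2.1×6.2×5.7×1.8) = 1.01485
P(5)/P(0) = (6.2×2.9×1.3×5.8×1.4)/(2.1×6.2×5.7×1.8×7.5) = 0.189439

Normalization: ∑ P(n) = 1
P(0) × (1.00000 + 2.95238 + 1.38095 + 0.314954 + 1.01485 + 0.189439) = 1
P(0) × 6.8526 = 1
P(0) = 1/6.8526 = 0.1459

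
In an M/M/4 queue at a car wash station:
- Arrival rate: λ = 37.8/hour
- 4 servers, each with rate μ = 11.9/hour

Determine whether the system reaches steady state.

Stability requires ρ = λ/(cμ) < 1
ρ = 37.8/(4 × 11.9) = 37.8/47.60 = 0.7941
Since 0.7941 < 1, the system is STABLE.
The servers are busy 79.41% of the time.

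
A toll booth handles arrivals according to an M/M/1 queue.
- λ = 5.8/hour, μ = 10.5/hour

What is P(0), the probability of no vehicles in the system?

ρ = λ/μ = 5.8/10.5 = 0.5524
P(0) = 1 - ρ = 1 - 0.5524 = 0.4476
The server is idle 44.76% of the time.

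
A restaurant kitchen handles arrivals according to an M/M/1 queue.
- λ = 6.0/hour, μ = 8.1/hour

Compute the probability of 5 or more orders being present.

ρ = λ/μ = 6.0/8.1 = 0.7407
P(N ≥ n) = ρⁿ
P(N ≥ 5) = 0.7407^5
P(N ≥ 5) = 0.2230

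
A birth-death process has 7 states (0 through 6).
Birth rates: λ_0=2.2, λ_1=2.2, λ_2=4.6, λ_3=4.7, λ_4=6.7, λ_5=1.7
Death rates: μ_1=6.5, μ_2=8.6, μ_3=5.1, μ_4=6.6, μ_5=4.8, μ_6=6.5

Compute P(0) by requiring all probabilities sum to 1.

Ratios P(n)/P(0) = (λ₀···λₙ₋₁)/(μ₁···μₙ):
P(1)/P(0) = (2.2)/(6.5) = 0.3385
P(2)/P(0) = (2.2×2.2)/(6.5×8.6) = 0.08658
P(3)/P(0) = (2.2×2.2×4.6)/(6.5×8.6×5.1) = 0.07809
P(4)/P(0) = (2.2×2.2×4.6×4.7)/(6.5×8.6×5.1×6.6) = 0.05561
P(5)/P(0) = (2.2×2.2×4.6×4.7×6.7)/(6.5×8.6×5.1×6.6×4.8) = 0.07763
P(6)/P(0) = (2.2×2.2×4.6×4.7×6.7×1.7)/(6.5×8.6×5.1×6.6×4.8×6.5) = 0.02030

Normalization: ∑ P(n) = 1
P(0) × (1.0000 + 0.3385 + 0.08658 + 0.07809 + 0.05561 + 0.07763 + 0.02030) = 1
P(0) × 1.6567 = 1
P(0) = 1/1.6567 = 0.6036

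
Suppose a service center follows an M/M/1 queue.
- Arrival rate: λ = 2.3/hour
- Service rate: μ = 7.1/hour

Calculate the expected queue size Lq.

ρ = λ/μ = 2.3/7.1 = 0.3239
For M/M/1: Lq = λ²/(μ(μ-λ))
Lq = 5.29/(7.1 × 4.80)
Lq = 0.1552 customers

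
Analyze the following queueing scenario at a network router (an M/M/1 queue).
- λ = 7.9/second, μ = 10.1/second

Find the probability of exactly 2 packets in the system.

ρ = λ/μ = 7.9/10.1 = 0.7822
P(n) = (1-ρ)ρⁿ
P(2) = (1-0.7822) × 0.7822^2
P(2) = 0.2178 × 0.6118
P(2) = 0.1333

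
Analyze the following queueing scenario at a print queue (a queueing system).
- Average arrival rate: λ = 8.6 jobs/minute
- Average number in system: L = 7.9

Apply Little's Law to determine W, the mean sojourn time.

Little's Law: L = λW, so W = L/λ
W = 7.9/8.6 = 0.9186 minutes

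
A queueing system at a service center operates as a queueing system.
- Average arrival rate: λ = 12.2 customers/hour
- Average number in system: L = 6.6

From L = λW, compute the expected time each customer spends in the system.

Little's Law: L = λW, so W = L/λ
W = 6.6/12.2 = 0.5410 hours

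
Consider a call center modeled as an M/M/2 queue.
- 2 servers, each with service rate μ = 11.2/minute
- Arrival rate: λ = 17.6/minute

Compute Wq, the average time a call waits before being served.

Traffic intensity: ρ = λ/(cμ) = 17.6/(2×11.2) = 0.7857
Since ρ = 0.7857 < 1, system is stable.
Offered load a = λ/μ = cρ = 17.6/11.2 = 1.5714
P₀ = [ Σₙ₌₀^1 aⁿ/n! + a^2/(2!(1-ρ)) ]⁻¹
Σ = a^0/0! + a^1/1! = 1.0000 + 1.5714 = 2.5714
a^2/(2!(1-ρ)) = 2.46939/(2 × 0.214286) = 5.7619
P₀ = 1/(2.5714 + 5.7619) = 0.1200
Lq = P₀·a^2·ρ / (2!(1-ρ)²) = 0.120000 × 2.46939 × 0.785714 / (2 × 0.0459184) = 2.5352
Wq = Lq/λ = 2.5352/17.6 = 0.1440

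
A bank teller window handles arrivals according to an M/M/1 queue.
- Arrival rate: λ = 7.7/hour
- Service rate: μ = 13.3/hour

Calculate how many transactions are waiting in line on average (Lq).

ρ = λ/μ = 7.7/13.3 = 0.5789
For M/M/1: Lq = λ²/(μ(μ-λ))
Lq = 59.29/(13.3 × 5.60)
Lq = 0.7961 transactions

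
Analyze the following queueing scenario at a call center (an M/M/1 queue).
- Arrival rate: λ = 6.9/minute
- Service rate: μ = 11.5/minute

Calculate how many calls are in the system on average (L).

ρ = λ/μ = 6.9/11.5 = 0.6000
For M/M/1: L = λ/(μ-λ)
L = 6.9/(11.5-6.9) = 6.9/4.60
L = 1.5000 calls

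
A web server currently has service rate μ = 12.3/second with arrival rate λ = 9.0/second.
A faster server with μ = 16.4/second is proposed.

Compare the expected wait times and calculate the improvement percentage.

System 1: ρ₁ = 9.0/12.3 = 0.7317, W₁ = 1/(12.3-9.0) = 0.3030
System 2: ρ₂ = 9.0/16.4 = 0.5488, W₂ = 1/(16.4-9.0) = 0.1351
Improvement: (W₁-W₂)/W₁ = (0.3030-0.1351)/0.3030 = 55.41%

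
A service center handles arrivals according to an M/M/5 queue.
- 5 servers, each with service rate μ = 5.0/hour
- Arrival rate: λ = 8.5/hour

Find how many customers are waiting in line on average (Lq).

Traffic intensity: ρ = λ/(cμ) = 8.5/(5×5.0) = 0.3400
Since ρ = 0.3400 < 1, system is stable.
Offered load a = λ/μ = cρ = 8.5/5.0 = 1.7000
P₀ = [ Σₙ₌₀^4 aⁿ/n! + a^5/(5!(1-ρ)) ]⁻¹
Σ = a^0/0! + a^1/1! + a^2/2! + a^3/3! + a^4/4! = 1.0000 + 1.7000 + 1.4450 + 0.8188 + 0.3480 = 5.3118
a^5/(5!(1-ρ)) = 14.1986/(120 × 0.6600) = 0.1793
P₀ = 1/(5.3118 + 0.1793) = 0.1821
Lq = P₀·a^5·ρ / (5!(1-ρ)²) = 0.1821 × 14.1986 × 0.3400 / (120 × 0.4356) = 0.01682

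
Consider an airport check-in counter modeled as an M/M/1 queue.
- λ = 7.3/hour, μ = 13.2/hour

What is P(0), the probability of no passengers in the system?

ρ = λ/μ = 7.3/13.2 = 0.5530
P(0) = 1 - ρ = 1 - 0.5530 = 0.4470
The server is idle 44.70% of the time.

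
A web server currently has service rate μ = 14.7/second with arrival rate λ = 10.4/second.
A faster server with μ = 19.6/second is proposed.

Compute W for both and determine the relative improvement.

System 1: ρ₁ = 10.4/14.7 = 0.7075, W₁ = 1/(14.7-10.4) = 0.23256
System 2: ρ₂ = 10.4/19.6 = 0.5306, W₂ = 1/(19.6-10.4) = 0.10870
Improvement: (W₁-W₂)/W₁ = (0.23256-0.10870)/0.23256 = 53.26%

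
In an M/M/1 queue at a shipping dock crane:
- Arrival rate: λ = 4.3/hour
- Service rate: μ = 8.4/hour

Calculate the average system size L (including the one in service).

ρ = λ/μ = 4.3/8.4 = 0.5119
For M/M/1: L = λ/(μ-λ)
L = 4.3/(8.4-4.3) = 4.3/4.10
L = 1.0488 containers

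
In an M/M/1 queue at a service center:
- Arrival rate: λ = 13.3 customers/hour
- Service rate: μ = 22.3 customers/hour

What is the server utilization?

Server utilization: ρ = λ/μ
ρ = 13.3/22.3 = 0.5964
The server is busy 59.64% of the time.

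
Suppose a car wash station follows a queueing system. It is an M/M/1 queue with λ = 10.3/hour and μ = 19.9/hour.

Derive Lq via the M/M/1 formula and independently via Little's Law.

Method 1 (direct): Lq = λ²/(μ(μ-λ)) = 106.09/(19.9 × 9.60) = 0.5553

Method 2 (Little's Law):
W = 1/(μ-λ) = 1/9.60 = 0.1041667
Wq = W - 1/μ = 0.1041667 - 0.05025126 = 0.053915
Lq = λWq = 10.3 × 0.053915 = 0.5553 ✔ (matches Method 1)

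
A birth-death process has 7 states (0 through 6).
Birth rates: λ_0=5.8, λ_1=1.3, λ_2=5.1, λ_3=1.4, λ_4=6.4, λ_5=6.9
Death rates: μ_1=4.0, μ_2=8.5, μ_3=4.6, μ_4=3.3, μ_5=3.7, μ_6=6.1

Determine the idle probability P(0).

Ratios P(n)/P(0) = (λ₀···λₙ₋₁)/(μ₁···μₙ):
P(1)/P(0) = (5.8)/(4.0) = 1.4500
P(2)/P(0) = (5.8×1.3)/(4.0×8.5) = 0.2218
P(3)/P(0) = (5.8×1.3×5.1)/(4.0×8.5×4.6) = 0.2459
P(4)/P(0) = (5.8×1.3×5.1×1.4)/(4.0×8.5×4.6×3.3) = 0.1043
P(5)/P(0) = (5.8×1.3×5.1×1.4×6.4)/(4.0×8.5×4.6×3.3×3.7) = 0.1804
P(6)/P(0) = (5.8×1.3×5.1×1.4×6.4×6.9)/(4.0×8.5×4.6×3.3×3.7×6.1) = 0.2041

Normalization: ∑ P(n) = 1
P(0) × (1.0000 + 1.4500 + 0.2218 + 0.2459 + 0.1043 + 0.1804 + 0.2041) = 1
P(0) × 3.4065 = 1
P(0) = 1/3.4065 = 0.2936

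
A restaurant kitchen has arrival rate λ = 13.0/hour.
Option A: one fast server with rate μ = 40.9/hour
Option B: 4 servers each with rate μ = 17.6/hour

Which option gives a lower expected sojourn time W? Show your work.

Option A: single server μ = 40.9 (M/M/1)
  ρ_A = 13.0/40.9 = 0.3178
  W_A = 1/(μ-λ) = 1/(40.9-13.0) = 1/27.90 = 0.03584

Option B: 4 servers μ = 17.6 (M/M/4)
  ρ_B = λ/(cμ) = 13.0/(4×17.6) = 0.1847
  Offered load a = λ/μ = cρ = 13.0/17.6 = 0.7386
  P₀ = [ Σₙ₌₀^3 aⁿ/n! + a^4/(4!(1-ρ)) ]⁻¹
  Σ = a^0/0! + a^1/1! + a^2/2! + a^3/3! = 1.0000 + 0.7386 + 0.2728 + 0.06716 = 2.0786
  a^4/(4!(1-ρ)) = 0.2977/(24 × 0.8153) = 0.01521
  P₀ = 1/(2.0786 + 0.01521) = 0.4776
  Lq = P₀·a^4·ρ / (4!(1-ρ)²) = 0.47760 × 0.29766 × 0.18466 / (24 × 0.66478) = 0.001645
  Wq_B = Lq/λ = 0.0016454/13.0 = 0.00012657
  W_B = Wq_B + 1/μ = 0.00012657 + 0.056818 = 0.05694

Since W_A = 0.03584 < W_B = 0.05694, Option A (single fast server) has the shorter time in system.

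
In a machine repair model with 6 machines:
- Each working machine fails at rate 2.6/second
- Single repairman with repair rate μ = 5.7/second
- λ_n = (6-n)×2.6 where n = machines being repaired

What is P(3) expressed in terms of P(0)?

P(3)/P(0) = ∏_{i=0}^{3-1} λ_i/μ_{i+1}
= (6-0)×2.6/5.7 × (6-1)×2.6/5.7 × (6-2)×2.6/5.7
= 11.3888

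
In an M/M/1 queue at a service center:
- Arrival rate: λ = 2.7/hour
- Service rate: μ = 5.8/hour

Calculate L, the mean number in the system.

ρ = λ/μ = 2.7/5.8 = 0.4655
For M/M/1: L = λ/(μ-λ)
L = 2.7/(5.8-2.7) = 2.7/3.10
L = 0.8710 customers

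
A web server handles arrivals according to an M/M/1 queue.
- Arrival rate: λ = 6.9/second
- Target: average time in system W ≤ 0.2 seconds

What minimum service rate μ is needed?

For M/M/1: W = 1/(μ-λ)
Need W ≤ 0.2, so 1/(μ-λ) ≤ 0.2
μ - λ ≥ 1/0.2 = 5.0000
μ ≥ 6.9 + 5.0000 = 11.9000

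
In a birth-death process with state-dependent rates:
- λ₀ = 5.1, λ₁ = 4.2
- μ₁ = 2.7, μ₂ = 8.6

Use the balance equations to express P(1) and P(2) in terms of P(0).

Balance equations:
State 0: λ₀P₀ = μ₁P₁ → P₁ = (λ₀/μ₁)P₀ = (5.1/2.7)P₀ = 1.8889P₀
State 1: P₂ = (λ₀λ₁)/(μ₁μ₂)P₀ = (5.1×4.2)/(2.7×8.6)P₀ = 0.9225P₀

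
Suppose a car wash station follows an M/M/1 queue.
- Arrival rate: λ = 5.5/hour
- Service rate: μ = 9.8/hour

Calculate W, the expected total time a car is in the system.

First, compute utilization: ρ = λ/μ = 5.5/9.8 = 0.5612
For M/M/1: W = 1/(μ-λ)
W = 1/(9.8-5.5) = 1/4.30
W = 0.2326 hours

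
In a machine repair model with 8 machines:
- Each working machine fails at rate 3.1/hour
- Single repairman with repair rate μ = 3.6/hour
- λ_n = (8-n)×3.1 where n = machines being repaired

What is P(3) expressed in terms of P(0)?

P(3)/P(0) = ∏_{i=0}^{3-1} λ_i/μ_{i+1}
= (8-0)×3.1/3.6 × (8-1)×3.1/3.6 × (8-2)×3.1/3.6
= 214.5442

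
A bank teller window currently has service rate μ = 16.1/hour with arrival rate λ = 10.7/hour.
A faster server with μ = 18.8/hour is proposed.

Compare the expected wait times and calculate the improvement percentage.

System 1: ρ₁ = 10.7/16.1 = 0.6646, W₁ = 1/(16.1-10.7) = 0.18519
System 2: ρ₂ = 10.7/18.8 = 0.5691, W₂ = 1/(18.8-10.7) = 0.12346
Improvement: (W₁-W₂)/W₁ = (0.18519-0.12346)/0.18519 = 33.33%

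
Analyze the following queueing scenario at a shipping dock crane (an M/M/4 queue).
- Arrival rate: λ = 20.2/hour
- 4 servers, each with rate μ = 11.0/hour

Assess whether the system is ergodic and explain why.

Stability requires ρ = λ/(cμ) < 1
ρ = 20.2/(4 × 11.0) = 20.2/44.00 = 0.4591
Since 0.4591 < 1, the system is STABLE.
The servers are busy 45.91% of the time.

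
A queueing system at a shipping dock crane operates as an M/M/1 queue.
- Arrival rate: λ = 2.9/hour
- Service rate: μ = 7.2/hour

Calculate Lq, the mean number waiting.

ρ = λ/μ = 2.9/7.2 = 0.4028
For M/M/1: Lq = λ²/(μ(μ-λ))
Lq = 8.41/(7.2 × 4.30)
Lq = 0.2716 containers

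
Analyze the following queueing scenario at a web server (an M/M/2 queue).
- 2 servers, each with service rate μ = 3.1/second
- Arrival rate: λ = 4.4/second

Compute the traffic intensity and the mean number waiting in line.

Traffic intensity: ρ = λ/(cμ) = 4.4/(2×3.1) = 0.7097
Since ρ = 0.7097 < 1, system is stable.
Offered load a = λ/μ = cρ = 4.4/3.1 = 1.4194
P₀ = [ Σₙ₌₀^1 aⁿ/n! + a^2/(2!(1-ρ)) ]⁻¹
Σ = a^0/0! + a^1/1! = 1.0000 + 1.4194 = 2.4194
a^2/(2!(1-ρ)) = 2.01457/(2 × 0.290323) = 3.4695
P₀ = 1/(2.4194 + 3.4695) = 0.1698
Lq = P₀·a^2·ρ / (2!(1-ρ)²) = 0.16981 × 2.0146 × 0.70968 / (2 × 0.084287) = 1.4402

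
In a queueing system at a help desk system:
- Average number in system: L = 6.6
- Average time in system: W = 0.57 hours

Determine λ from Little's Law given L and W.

Little's Law: L = λW, so λ = L/W
λ = 6.6/0.57 = 11.5789 tickets/hour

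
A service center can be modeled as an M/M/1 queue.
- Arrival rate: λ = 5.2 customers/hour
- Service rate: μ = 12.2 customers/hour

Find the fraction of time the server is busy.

Server utilization: ρ = λ/μ
ρ = 5.2/12.2 = 0.4262
The server is busy 42.62% of the time.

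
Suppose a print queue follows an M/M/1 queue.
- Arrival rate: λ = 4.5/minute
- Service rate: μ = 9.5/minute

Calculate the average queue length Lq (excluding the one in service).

ρ = λ/μ = 4.5/9.5 = 0.4737
For M/M/1: Lq = λ²/(μ(μ-λ))
Lq = 20.25/(9.5 × 5.00)
Lq = 0.4263 jobs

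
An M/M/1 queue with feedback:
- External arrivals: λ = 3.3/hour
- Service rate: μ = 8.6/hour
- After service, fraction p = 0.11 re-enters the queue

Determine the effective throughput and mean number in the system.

Effective arrival rate: λ_eff = λ/(1-p) = 3.3/(1-0.11) = 3.3/0.89 = 3.7079
ρ = λ_eff/μ = 3.7079/8.6 = 0.43115
L = ρ/(1-ρ) = 0.43115/(1-0.43115) = 0.7579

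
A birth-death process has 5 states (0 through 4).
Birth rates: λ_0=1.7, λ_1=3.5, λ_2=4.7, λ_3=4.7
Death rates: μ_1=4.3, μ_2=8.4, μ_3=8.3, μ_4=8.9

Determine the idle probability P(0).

Ratios P(n)/P(0) = (λ₀···λₙ₋₁)/(μ₁···μₙ):
P(1)/P(0) = (1.7)/(4.3) = 0.39535
P(2)/P(0) = (1.7×3.5)/(4.3×8.4) = 0.16473
P(3)/P(0) = (1.7×3.5×4.7)/(4.3×8.4×8.3) = 0.093280
P(4)/P(0) = (1.7×3.5×4.7×4.7)/(4.3×8.4×8.3×8.9) = 0.049260

Normalization: ∑ P(n) = 1
P(0) × (1.0000 + 0.39535 + 0.16473 + 0.093280 + 0.049260) = 1
P(0) × 1.7026 = 1
P(0) = 1/1.7026 = 0.5873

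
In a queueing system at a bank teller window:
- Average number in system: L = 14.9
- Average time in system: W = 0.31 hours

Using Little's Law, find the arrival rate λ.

Little's Law: L = λW, so λ = L/W
λ = 14.9/0.31 = 48.0645 transactions/hour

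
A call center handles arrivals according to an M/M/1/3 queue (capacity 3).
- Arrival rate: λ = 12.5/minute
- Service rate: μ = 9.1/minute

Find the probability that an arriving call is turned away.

ρ = λ/μ = 12.5/9.1 = 1.3736
P₀ = (1-ρ)/(1-ρ^(K+1)) = (1-1.3736)/(1-1.3736^4) = -0.3736/-2.5599 = 0.1459
P_K = P₀×ρ^K = 0.14594 × 1.3736^3 = 0.14594 × 2.5917 = 0.3782
Blocking probability = 37.82%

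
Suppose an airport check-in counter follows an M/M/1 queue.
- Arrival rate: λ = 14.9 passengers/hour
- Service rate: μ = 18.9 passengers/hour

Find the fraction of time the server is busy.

Server utilization: ρ = λ/μ
ρ = 14.9/18.9 = 0.7884
The server is busy 78.84% of the time.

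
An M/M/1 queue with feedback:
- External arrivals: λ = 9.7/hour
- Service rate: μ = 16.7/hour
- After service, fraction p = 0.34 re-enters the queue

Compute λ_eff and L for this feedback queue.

Effective arrival rate: λ_eff = λ/(1-p) = 9.7/(1-0.34) = 9.7/0.66 = 14.69697
ρ = λ_eff/μ = 14.69697/16.7 = 0.880058
L = ρ/(1-ρ) = 0.880058/(1-0.880058) = 7.3374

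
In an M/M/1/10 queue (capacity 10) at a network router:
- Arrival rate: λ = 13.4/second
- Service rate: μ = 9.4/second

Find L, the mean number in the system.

ρ = λ/μ = 13.4/9.4 = 1.42553
P₀ = (1-ρ)/(1-ρ^(K+1)) = (1-1.42553)/(1-1.42553^11) = -0.42553/-48.4015 = 0.008792
P_K = P₀×ρ^K = 0.008792 × 1.42553^10 = 0.008792 × 34.6548 = 0.3047
L = ρ[1 - (K+1)ρ^K + Kρ^(K+1)] / [(1-ρ)(1-ρ^(K+1))]
L = 1.42553 × (1 - 11×34.6548 + 10×49.4015) / ((1 - 1.42553) × (1 - 49.4015)) = 7.8773 packets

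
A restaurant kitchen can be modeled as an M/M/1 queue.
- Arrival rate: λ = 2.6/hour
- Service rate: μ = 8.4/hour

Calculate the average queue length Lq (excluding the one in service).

ρ = λ/μ = 2.6/8.4 = 0.3095
For M/M/1: Lq = λ²/(μ(μ-λ))
Lq = 6.76/(8.4 × 5.80)
Lq = 0.1388 orders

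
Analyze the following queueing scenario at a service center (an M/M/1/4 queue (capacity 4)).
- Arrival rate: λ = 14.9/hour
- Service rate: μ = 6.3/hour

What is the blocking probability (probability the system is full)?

ρ = λ/μ = 14.9/6.3 = 2.3651
P₀ = (1-ρ)/(1-ρ^(K+1)) = (1-2.3651)/(1-2.3651^5) = -1.3651/-73.0027 = 0.01870
P_K = P₀×ρ^K = 0.01870 × 2.3651^4 = 0.01870 × 31.2895 = 0.5851
Blocking probability = 58.51%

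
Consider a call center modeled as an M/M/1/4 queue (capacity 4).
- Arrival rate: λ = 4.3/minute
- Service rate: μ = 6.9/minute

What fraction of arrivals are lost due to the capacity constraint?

ρ = λ/μ = 4.3/6.9 = 0.62319
P₀ = (1-ρ)/(1-ρ^(K+1)) = (1-0.62319)/(1-0.62319^5) = 0.3768/0.9060 = 0.4159
P_K = P₀×ρ^K = 0.41590 × 0.62319^4 = 0.41590 × 0.15083 = 0.06273
Blocking probability = 6.27%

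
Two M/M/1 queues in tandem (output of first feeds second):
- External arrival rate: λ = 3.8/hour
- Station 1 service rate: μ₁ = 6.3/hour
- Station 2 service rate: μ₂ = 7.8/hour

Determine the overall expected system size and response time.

By Jackson's theorem, each station behaves as independent M/M/1.
Station 1: ρ₁ = 3.8/6.3 = 0.6032, L₁ = ρ₁/(1-ρ₁) = λ/(μ₁-λ) = 3.8/2.50 = 1.5200
Station 2: ρ₂ = 3.8/7.8 = 0.4872, L₂ = ρ₂/(1-ρ₂) = λ/(μ₂-λ) = 3.8/4.00 = 0.9500
Total: L = L₁ + L₂ = 1.5200 + 0.9500 = 2.4700
W = L/λ = 2.4700/3.8 = 0.6500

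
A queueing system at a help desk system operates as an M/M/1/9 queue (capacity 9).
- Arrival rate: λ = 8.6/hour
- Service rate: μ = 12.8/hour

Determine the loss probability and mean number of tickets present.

ρ = λ/μ = 8.6/12.8 = 0.67187
P₀ = (1-ρ)/(1-ρ^(K+1)) = (1-0.67187)/(1-0.67187^10) = 0.3281/0.9813 = 0.3344
P_K = P₀×ρ^K = 0.33440 × 0.67187^9 = 0.33440 × 0.027898 = 0.009329
Blocking probability P_9 = 0.009329 (0.93%)
L = ρ[1 - (K+1)ρ^K + Kρ^(K+1)] / [(1-ρ)(1-ρ^(K+1))]
L = 0.67187 × (1 - 10×0.027898 + 9×0.018744) / ((1 - 0.67187) × (1 - 0.018744)) = 1.8566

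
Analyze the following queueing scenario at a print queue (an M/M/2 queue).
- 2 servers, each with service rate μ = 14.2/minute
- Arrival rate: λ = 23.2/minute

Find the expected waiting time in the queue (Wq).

Traffic intensity: ρ = λ/(cμ) = 23.2/(2×14.2) = 0.8169
Since ρ = 0.8169 < 1, system is stable.
Offered load a = λ/μ = cρ = 23.2/14.2 = 1.6338
P₀ = [ Σₙ₌₀^1 aⁿ/n! + a^2/(2!(1-ρ)) ]⁻¹
Σ = a^0/0! + a^1/1! = 1.0000 + 1.6338 = 2.6338
a^2/(2!(1-ρ)) = 2.66931/(2 × 0.183099) = 7.2893
P₀ = 1/(2.6338 + 7.2893) = 0.1008
Lq = P₀·a^2·ρ / (2!(1-ρ)²) = 0.100775 × 2.66931 × 0.816901 / (2 × 0.0335251) = 3.2773
Wq = Lq/λ = 3.2773/23.2 = 0.1413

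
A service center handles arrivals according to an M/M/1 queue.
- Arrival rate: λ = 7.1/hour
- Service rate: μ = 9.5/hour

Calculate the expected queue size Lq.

ρ = λ/μ = 7.1/9.5 = 0.7474
For M/M/1: Lq = λ²/(μ(μ-λ))
Lq = 50.41/(9.5 × 2.40)
Lq = 2.2110 customers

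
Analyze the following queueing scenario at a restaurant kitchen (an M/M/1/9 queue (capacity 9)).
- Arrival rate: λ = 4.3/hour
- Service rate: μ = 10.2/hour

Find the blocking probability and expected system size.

ρ = λ/μ = 4.3/10.2 = 0.42157
P₀ = (1-ρ)/(1-ρ^(K+1)) = (1-0.42157)/(1-0.42157^10) = 0.5784/0.9998 = 0.5785
P_K = P₀×ρ^K = 0.5785 × 0.42157^9 = 0.5785 × 0.0004206 = 0.0002433
Blocking probability P_9 = 0.0002433 (0.02433%)
L = ρ[1 - (K+1)ρ^K + Kρ^(K+1)] / [(1-ρ)(1-ρ^(K+1))]
L = 0.42157 × (1 - 10×0.0004206 + 9×0.0001773) / ((1 - 0.42157) × (1 - 0.0001773)) = 0.7270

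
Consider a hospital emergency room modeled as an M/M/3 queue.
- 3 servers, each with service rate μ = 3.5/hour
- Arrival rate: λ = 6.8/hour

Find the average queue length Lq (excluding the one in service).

Traffic intensity: ρ = λ/(cμ) = 6.8/(3×3.5) = 0.6476
Since ρ = 0.6476 < 1, system is stable.
Offered load a = λ/μ = cρ = 6.8/3.5 = 1.9429
P₀ = [ Σₙ₌₀^2 aⁿ/n! + a^3/(3!(1-ρ)) ]⁻¹
Σ = a^0/0! + a^1/1! + a^2/2! = 1.0000 + 1.9429 + 1.8873 = 4.8302
a^3/(3!(1-ρ)) = 7.33369/(6 × 0.352381) = 3.4686
P₀ = 1/(4.8302 + 3.4686) = 0.1205
Lq = P₀·a^3·ρ / (3!(1-ρ)²) = 0.12050 × 7.3337 × 0.64762 / (6 × 0.12417) = 0.7682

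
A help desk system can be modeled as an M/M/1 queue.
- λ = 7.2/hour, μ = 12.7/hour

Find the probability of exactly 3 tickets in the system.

ρ = λ/μ = 7.2/12.7 = 0.5669
P(n) = (1-ρ)ρⁿ
P(3) = (1-0.5669) × 0.5669^3
P(3) = 0.4331 × 0.1822
P(3) = 0.07891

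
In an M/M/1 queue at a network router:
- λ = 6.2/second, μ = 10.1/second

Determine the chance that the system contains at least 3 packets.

ρ = λ/μ = 6.2/10.1 = 0.61386
P(N ≥ n) = ρⁿ
P(N ≥ 3) = 0.61386^3
P(N ≥ 3) = 0.2313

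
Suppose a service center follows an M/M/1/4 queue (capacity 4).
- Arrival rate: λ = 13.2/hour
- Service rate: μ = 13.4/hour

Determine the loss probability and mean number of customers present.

ρ = λ/μ = 13.2/13.4 = 0.98507
P₀ = (1-ρ)/(1-ρ^(K+1)) = (1-0.98507)/(1-0.98507^5) = 0.01493/0.07245 = 0.2061
P_K = P₀×ρ^K = 0.20606 × 0.98507^4 = 0.20606 × 0.94160 = 0.1940
Blocking probability P_4 = 0.1940 (19.40%)
L = ρ[1 - (K+1)ρ^K + Kρ^(K+1)] / [(1-ρ)(1-ρ^(K+1))]
L = 0.98507 × (1 - 5×0.94160417 + 4×0.92754602) / ((1 - 0.98507) × (1 - 0.92754602)) = 1.9699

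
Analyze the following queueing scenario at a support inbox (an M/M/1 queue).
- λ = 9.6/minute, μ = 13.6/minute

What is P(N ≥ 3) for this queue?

ρ = λ/μ = 9.6/13.6 = 0.7059
P(N ≥ n) = ρⁿ
P(N ≥ 3) = 0.7059^3
P(N ≥ 3) = 0.3517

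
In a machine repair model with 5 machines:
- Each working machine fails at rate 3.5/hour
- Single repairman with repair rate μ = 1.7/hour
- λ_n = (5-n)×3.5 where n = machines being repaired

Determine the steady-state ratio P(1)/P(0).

P(1)/P(0) = ∏_{i=0}^{1-1} λ_i/μ_{i+1}
= (5-0)×3.5/1.7
= 10.2941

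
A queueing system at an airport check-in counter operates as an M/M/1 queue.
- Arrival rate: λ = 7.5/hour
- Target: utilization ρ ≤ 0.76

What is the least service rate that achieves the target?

ρ = λ/μ, so μ = λ/ρ
μ ≥ 7.5/0.76 = 9.8684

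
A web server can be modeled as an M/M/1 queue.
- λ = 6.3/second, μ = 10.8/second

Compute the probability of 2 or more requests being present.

ρ = λ/μ = 6.3/10.8 = 0.58333
P(N ≥ n) = ρⁿ
P(N ≥ 2) = 0.58333^2
P(N ≥ 2) = 0.3403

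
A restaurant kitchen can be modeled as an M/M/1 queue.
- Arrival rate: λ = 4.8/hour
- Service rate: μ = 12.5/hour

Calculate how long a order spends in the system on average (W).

First, compute utilization: ρ = λ/μ = 4.8/12.5 = 0.3840
For M/M/1: W = 1/(μ-λ)
W = 1/(12.5-4.8) = 1/7.70
W = 0.1299 hours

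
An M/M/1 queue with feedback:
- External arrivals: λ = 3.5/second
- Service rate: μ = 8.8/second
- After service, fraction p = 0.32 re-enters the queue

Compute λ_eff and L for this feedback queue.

Effective arrival rate: λ_eff = λ/(1-p) = 3.5/(1-0.32) = 3.5/0.68 = 5.14706
ρ = λ_eff/μ = 5.14706/8.8 = 0.58489
L = ρ/(1-ρ) = 0.58489/(1-0.58489) = 1.4090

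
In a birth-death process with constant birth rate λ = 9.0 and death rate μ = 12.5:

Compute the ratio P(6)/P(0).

For constant rates: P(n)/P(0) = (λ/μ)^n
P(6)/P(0) = (9.0/12.5)^6 = 0.7200^6 = 0.1393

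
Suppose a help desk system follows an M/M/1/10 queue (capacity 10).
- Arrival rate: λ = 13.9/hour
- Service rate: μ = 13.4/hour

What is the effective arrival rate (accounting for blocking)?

ρ = λ/μ = 13.9/13.4 = 1.03731
P₀ = (1-ρ)/(1-ρ^(K+1)) = (1-1.03731)/(1-1.03731^11) = -0.03731/-0.4962 = 0.07519
P_K = P₀×ρ^K = 0.07519 × 1.03731^10 = 0.07519 × 1.4424 = 0.1085
λ_eff = λ(1-P_K) = 13.9 × (1 - 0.10845) = 13.9 × 0.89155 = 12.3925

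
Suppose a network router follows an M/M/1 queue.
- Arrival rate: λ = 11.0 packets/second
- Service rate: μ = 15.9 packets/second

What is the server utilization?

Server utilization: ρ = λ/μ
ρ = 11.0/15.9 = 0.6918
The server is busy 69.18% of the time.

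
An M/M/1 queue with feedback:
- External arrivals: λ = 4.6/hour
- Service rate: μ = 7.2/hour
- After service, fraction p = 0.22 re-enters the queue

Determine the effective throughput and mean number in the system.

Effective arrival rate: λ_eff = λ/(1-p) = 4.6/(1-0.22) = 4.6/0.78 = 5.89744
ρ = λ_eff/μ = 5.89744/7.2 = 0.81909
L = ρ/(1-ρ) = 0.81909/(1-0.81909) = 4.5276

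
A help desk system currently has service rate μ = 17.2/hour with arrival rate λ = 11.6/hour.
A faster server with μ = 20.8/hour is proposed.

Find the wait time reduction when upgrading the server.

System 1: ρ₁ = 11.6/17.2 = 0.6744, W₁ = 1/(17.2-11.6) = 0.17857
System 2: ρ₂ = 11.6/20.8 = 0.5577, W₂ = 1/(20.8-11.6) = 0.10870
Improvement: (W₁-W₂)/W₁ = (0.17857-0.10870)/0.17857 = 39.13%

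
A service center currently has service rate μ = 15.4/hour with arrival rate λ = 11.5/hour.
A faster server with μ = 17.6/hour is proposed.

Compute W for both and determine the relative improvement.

System 1: ρ₁ = 11.5/15.4 = 0.7468, W₁ = 1/(15.4-11.5) = 0.25641
System 2: ρ₂ = 11.5/17.6 = 0.6534, W₂ = 1/(17.6-11.5) = 0.16393
Improvement: (W₁-W₂)/W₁ = (0.25641-0.16393)/0.25641 = 36.07%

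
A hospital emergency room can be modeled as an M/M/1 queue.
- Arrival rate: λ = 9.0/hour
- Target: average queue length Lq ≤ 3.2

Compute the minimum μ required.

For M/M/1: Lq = λ²/(μ(μ-λ))
Need Lq ≤ 3.2, i.e. μ(μ-λ) ≥ λ²/3.2
μ² - 9.0μ - 81.00/3.2 ≥ 0  →  μ² - 9.0μ - 25.3125 ≥ 0
Quadratic formula (positive root): μ = [λ + √(λ² + 4×25.3125)]/2
Discriminant: 81.00 + 4×25.3125 = 182.2500, √182.2500 = 13.5000
μ ≥ (9.0 + 13.5000)/2 = 11.2500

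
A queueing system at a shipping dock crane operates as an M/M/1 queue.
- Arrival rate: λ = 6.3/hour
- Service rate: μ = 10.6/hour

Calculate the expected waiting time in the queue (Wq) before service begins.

First, compute utilization: ρ = λ/μ = 6.3/10.6 = 0.5943
For M/M/1: Wq = λ/(μ(μ-λ))
Wq = 6.3/(10.6 × (10.6-6.3))
Wq = 6.3/(10.6 × 4.30)
Wq = 0.1382 hours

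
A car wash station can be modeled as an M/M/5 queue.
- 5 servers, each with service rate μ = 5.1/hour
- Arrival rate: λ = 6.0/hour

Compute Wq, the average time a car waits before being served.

Traffic intensity: ρ = λ/(cμ) = 6.0/(5×5.1) = 0.2353
Since ρ = 0.2353 < 1, system is stable.
Offered load a = λ/μ = cρ = 6.0/5.1 = 1.1765
P₀ = [ Σₙ₌₀^4 aⁿ/n! + a^5/(5!(1-ρ)) ]⁻¹
Σ = a^0/0! + a^1/1! + a^2/2! + a^3/3! + a^4/4! = 1.0000 + 1.1765 + 0.6920 + 0.2714 + 0.07982 = 3.2197
a^5/(5!(1-ρ)) = 2.2537/(120 × 0.7647) = 0.02456
P₀ = 1/(3.2197 + 0.02456) = 0.3082
Lq = P₀·a^5·ρ / (5!(1-ρ)²) = 0.3082 × 2.2537 × 0.2353 / (120 × 0.5848) = 0.002329
Wq = Lq/λ = 0.002329/6.0 = 0.0003882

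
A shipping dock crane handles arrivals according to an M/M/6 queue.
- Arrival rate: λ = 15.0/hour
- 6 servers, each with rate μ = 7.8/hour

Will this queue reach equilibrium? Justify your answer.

Stability requires ρ = λ/(cμ) < 1
ρ = 15.0/(6 × 7.8) = 15.0/46.80 = 0.3205
Since 0.3205 < 1, the system is STABLE.
The servers are busy 32.05% of the time.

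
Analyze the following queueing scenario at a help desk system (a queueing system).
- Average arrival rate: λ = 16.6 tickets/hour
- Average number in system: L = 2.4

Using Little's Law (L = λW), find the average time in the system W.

Little's Law: L = λW, so W = L/λ
W = 2.4/16.6 = 0.1446 hours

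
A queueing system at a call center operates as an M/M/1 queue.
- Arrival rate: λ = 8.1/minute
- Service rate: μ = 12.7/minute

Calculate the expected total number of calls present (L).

ρ = λ/μ = 8.1/12.7 = 0.6378
For M/M/1: L = λ/(μ-λ)
L = 8.1/(12.7-8.1) = 8.1/4.60
L = 1.7609 calls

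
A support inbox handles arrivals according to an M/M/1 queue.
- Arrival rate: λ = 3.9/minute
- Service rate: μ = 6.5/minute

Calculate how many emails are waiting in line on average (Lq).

ρ = λ/μ = 3.9/6.5 = 0.6000
For M/M/1: Lq = λ²/(μ(μ-λ))
Lq = 15.21/(6.5 × 2.60)
Lq = 0.9000 emails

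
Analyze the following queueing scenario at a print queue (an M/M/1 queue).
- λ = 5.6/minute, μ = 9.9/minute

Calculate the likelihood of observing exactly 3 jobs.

ρ = λ/μ = 5.6/9.9 = 0.56566
P(n) = (1-ρ)ρⁿ
P(3) = (1-0.56566) × 0.56566^3
P(3) = 0.4343 × 0.1810
P(3) = 0.07861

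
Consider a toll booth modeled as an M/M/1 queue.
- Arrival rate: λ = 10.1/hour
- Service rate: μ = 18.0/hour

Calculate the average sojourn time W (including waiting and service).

First, compute utilization: ρ = λ/μ = 10.1/18.0 = 0.5611
For M/M/1: W = 1/(μ-λ)
W = 1/(18.0-10.1) = 1/7.90
W = 0.1266 hours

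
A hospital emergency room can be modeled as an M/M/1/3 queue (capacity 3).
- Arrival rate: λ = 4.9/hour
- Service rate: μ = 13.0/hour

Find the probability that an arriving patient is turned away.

ρ = λ/μ = 4.9/13.0 = 0.3769
P₀ = (1-ρ)/(1-ρ^(K+1)) = (1-0.3769)/(1-0.3769^4) = 0.6231/0.9798 = 0.6359
P_K = P₀×ρ^K = 0.6359 × 0.3769^3 = 0.6359 × 0.05354 = 0.03405
Blocking probability = 3.41%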